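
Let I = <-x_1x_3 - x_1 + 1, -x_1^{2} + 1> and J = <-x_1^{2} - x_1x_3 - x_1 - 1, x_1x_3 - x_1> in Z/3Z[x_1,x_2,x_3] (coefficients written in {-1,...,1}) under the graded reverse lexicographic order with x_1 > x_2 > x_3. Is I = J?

Equality of ideals is decidable: compute both reduced Gröbner bases (unique for the ordering) and check whether they agree.
Buchberger on the first generating set:
f_1 = -x_1x_3 - x_1 + 1, LT = x_1x_3.
f_2 = -x_1^{2} + 1, LT = x_1^{2}.

S(f_1,f_2): lcm = x_1^{2}x_3. S = x_1^{2} - x_1 + x_3.
  leading term x_1^{2}: subtract (-1)·f_2 from x_1^{2} - x_1 + x_3 → -x_1 + x_3 + 1
  leading term x_1: no divisor's leading term divides it; move -x_1 to the remainder.
  leading term x_3: no divisor's leading term divides it; move x_3 to the remainder.
  leading term 1: no divisor's leading term divides it; move 1 to the remainder.
  remainder -x_1 + x_3 + 1 ≠ 0; add g_3 = -x_1 + x_3 + 1 to the basis.

S(f_1,g_3): lcm = x_1x_3. S = x_3^{2} + x_1 + x_3 - 1.
  leading term x_3^{2}: no divisor's leading term divides it; move x_3^{2} to the remainder.
  leading term x_1: subtract (-1)·g_3 from x_1 + x_3 - 1 → -x_3
  leading term x_3: no divisor's leading term divides it; move -x_3 to the remainder.
  remainder x_3^{2} - x_3 ≠ 0; add g_4 = x_3^{2} - x_3 to the basis.

The other S-polynomials (S(f_2,g_3), S(f_1,g_4), S(f_2,g_4), S(g_3,g_4)) all reduce to 0 modulo the current basis, so we have a Gröbner basis.
Inter-reduce: drop elements whose leading term is divisible by another's, tail-reduce, and make monic.
Reduced Gröbner basis: {x_3^{2} - x_3, x_1 - x_3 - 1}.

Buchberger on the second generating set:
h_1 = -x_1^{2} - x_1x_3 - x_1 - 1, LT = x_1^{2}.
h_2 = x_1x_3 - x_1, LT = x_1x_3.

S(h_1,h_2): lcm = x_1^{2}x_3. S = x_1x_3^{2} + x_1^{2} + x_1x_3 + x_3.
  leading term x_1x_3^{2}: subtract (x_3)·h_2 from x_1x_3^{2} + x_1^{2} + x_1x_3 + x_3 → x_1^{2} - x_1x_3 + x_3
  leading term x_1^{2}: subtract (-1)·h_1 from x_1^{2} - x_1x_3 + x_3 → x_1x_3 - x_1 + x_3 - 1
  leading term x_1x_3: subtract (1)·h_2 from x_1x_3 - x_1 + x_3 - 1 → x_3 - 1
  leading term x_3: no divisor's leading term divides it; move x_3 to the remainder.
  leading term 1: no divisor's leading term divides it; move -1 to the remainder.
  remainder x_3 - 1 ≠ 0; add k_3 = x_3 - 1 to the basis.

The other S-polynomials (S(h_1,k_3), S(h_2,k_3)) all reduce to 0 modulo the current basis, so we have a Gröbner basis.
Inter-reduce: drop elements whose leading term is divisible by another's, tail-reduce, and make monic.
Reduced Gröbner basis: {x_1^{2} - x_1 + 1, x_3 - 1}.

These differ, so the ideals are not equal.

No, the ideals differ.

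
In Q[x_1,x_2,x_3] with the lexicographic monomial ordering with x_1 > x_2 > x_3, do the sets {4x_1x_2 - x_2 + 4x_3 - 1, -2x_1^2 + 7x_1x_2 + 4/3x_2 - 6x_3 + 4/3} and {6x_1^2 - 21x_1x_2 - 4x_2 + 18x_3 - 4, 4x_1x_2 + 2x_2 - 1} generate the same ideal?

No, the ideals differ.

Since reduced Gröbner bases are canonical representatives of ideals under a given ordering, it suffices to compute and compare them.
Buchberger on the first generating set:
f_1 = 4x_1x_2 - x_2 + 4x_3 - 1, LT = x_1x_2.
f_2 = -2x_1^2 + 7x_1x_2 + 4/3x_2 - 6x_3 + 4/3, LT = x_1^2.

S(f_1,f_2): lcm = x_1^2x_2. S = 7/2x_1x_2^2 - 1/4x_1x_2 + x_1x_3 - 1/4x_1 + 2/3x_2^2 - 3x_2x_3 + 2/3x_2.
  reduce S modulo (f_1, f_2):
  remainder x_1x_3 - 1/4x_1 + 37/24x_2^2 - 13/2x_2x_3 + 71/48x_2 + 1/4x_3 - 1/16 ≠ 0; add g_3 = x_1x_3 - 1/4x_1 + 37/24x_2^2 - 13/2x_2x_3 + 71/48x_2 + 1/4x_3 - 1/16 to the basis.

S(f_1,g_3): lcm = x_1x_2x_3. S = 1/4x_1x_2 - 37/24x_2^3 + 13/2x_2^2x_3 - 71/48x_2^2 - 1/2x_2x_3 + 1/16x_2 + x_3^2 - 1/4x_3.
  reduce S modulo (f_1, f_2, g_3):
  remainder -37/24x_2^3 + 13/2x_2^2x_3 - 71/48x_2^2 - 1/2x_2x_3 + 1/8x_2 + x_3^2 - 1/2x_3 + 1/16 ≠ 0; add g_4 = -37/24x_2^3 + 13/2x_2^2x_3 - 71/48x_2^2 - 1/2x_2x_3 + 1/8x_2 + x_3^2 - 1/2x_3 + 1/16 to the basis.

The other S-polynomials (S(f_2,g_3), S(f_1,g_4), S(f_2,g_4), S(g_3,g_4)) all reduce to 0 modulo the current basis, so we have a Gröbner basis.
Inter-reduce: drop elements whose leading term is divisible by another's, tail-reduce, and make monic.
Reduced Gröbner basis: {x_1^2 - 37/24x_2 + 13/2x_3 - 37/24, x_1x_2 - 1/4x_2 + x_3 - 1/4, x_1x_3 - 1/4x_1 + 37/24x_2^2 - 13/2x_2x_3 + 71/48x_2 + 1/4x_3 - 1/16, x_2^3 - 156/37x_2^2x_3 + 71/74x_2^2 + 12/37x_2x_3 - 3/37x_2 - 24/37x_3^2 + 12/37x_3 - 3/74}.

Buchberger on the second generating set:
h_1 = 6x_1^2 - 21x_1x_2 - 4x_2 + 18x_3 - 4, LT = x_1^2.
h_2 = 4x_1x_2 + 2x_2 - 1, LT = x_1x_2.

S(h_1,h_2): lcm = x_1^2x_2. S = -7/2x_1x_2^2 - 1/2x_1x_2 + 1/4x_1 - 2/3x_2^2 + 3x_2x_3 - 2/3x_2.
  reduce S modulo (h_1, h_2):
  remainder 1/4x_1 + 13/12x_2^2 + 3x_2x_3 - 31/24x_2 - 1/8 ≠ 0; add k_3 = 1/4x_1 + 13/12x_2^2 + 3x_2x_3 - 31/24x_2 - 1/8 to the basis.

S(h_2,k_3): lcm = x_1x_2. S = -13/3x_2^3 - 12x_2^2x_3 + 31/6x_2^2 + x_2 - 1/4.
  reduce S modulo (h_1, h_2, k_3):
  remainder -13/3x_2^3 - 12x_2^2x_3 + 31/6x_2^2 + x_2 - 1/4 ≠ 0; add k_4 = -13/3x_2^3 - 12x_2^2x_3 + 31/6x_2^2 + x_2 - 1/4 to the basis.

The other S-polynomials (S(h_1,k_3), S(h_1,k_4), S(h_2,k_4), S(k_3,k_4)) all reduce to 0 modulo the current basis, so we have a Gröbner basis.
Inter-reduce: drop elements whose leading term is divisible by another's, tail-reduce, and make monic.
Reduced Gröbner basis: {x_1 + 13/3x_2^2 + 12x_2x_3 - 31/6x_2 - 1/2, x_2^3 + 36/13x_2^2x_3 - 31/26x_2^2 - 3/13x_2 + 3/52}.

These differ, so the ideals are not equal.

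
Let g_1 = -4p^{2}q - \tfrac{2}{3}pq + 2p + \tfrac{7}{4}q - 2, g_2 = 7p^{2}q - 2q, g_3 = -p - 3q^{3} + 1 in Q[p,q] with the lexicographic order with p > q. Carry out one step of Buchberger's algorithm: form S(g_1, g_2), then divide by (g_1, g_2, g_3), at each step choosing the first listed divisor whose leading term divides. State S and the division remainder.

S(g_1, g_2) = \tfrac{1}{6}pq - \tfrac{1}{2}p - \tfrac{17}{112}q + \tfrac{1}{2}; remainder on division = -\tfrac{1}{2}q^{4} + \tfrac{3}{2}q^{3} + \tfrac{5}{336}q.

lcm(LM(g_1), LM(g_2)) = p^{2}q.
S = (lcm/LT(g_1))·g_1 − (lcm/LT(g_2))·g_2 = \tfrac{1}{6}pq - \tfrac{1}{2}p - \tfrac{17}{112}q + \tfrac{1}{2}.
Reduce S modulo (g_1, g_2, g_3) in that order:
  leading term pq: subtract (-\tfrac{1}{6}q)·g_3 from \tfrac{1}{6}pq - \tfrac{1}{2}p - \tfrac{17}{112}q + \tfrac{1}{2} → -\tfrac{1}{2}p - \tfrac{1}{2}q^{4} + \tfrac{5}{336}q + \tfrac{1}{2}
  leading term p: subtract (\tfrac{1}{2})·g_3 from -\tfrac{1}{2}p - \tfrac{1}{2}q^{4} + \tfrac{5}{336}q + \tfrac{1}{2} → -\tfrac{1}{2}q^{4} + \tfrac{3}{2}q^{3} + \tfrac{5}{336}q
  leading term q^{4}: no divisor's leading term divides it; move -\tfrac{1}{2}q^{4} to the remainder.
  leading term q^{3}: no divisor's leading term divides it; move \tfrac{3}{2}q^{3} to the remainder.
  leading term q: no divisor's leading term divides it; move \tfrac{5}{336}q to the remainder.
The remainder -\tfrac{1}{2}q^{4} + \tfrac{3}{2}q^{3} + \tfrac{5}{336}q is nonzero, so it would be added as the next basis element.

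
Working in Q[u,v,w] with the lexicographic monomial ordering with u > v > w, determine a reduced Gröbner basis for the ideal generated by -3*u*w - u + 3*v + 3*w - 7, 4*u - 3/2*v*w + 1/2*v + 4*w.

G = {u - 3/8*v*w + 1/8*v + w, v*w**2 - 25/9*v - 8/3*w**2 - 32/9*w + 56/9}

Buchberger's algorithm terminates because the ascending chain of leading-term ideals stabilizes.

f_1 = -3*u*w - u + 3*v + 3*w - 7, LT = u*w.
f_2 = 4*u - 3/2*v*w + 1/2*v + 4*w, LT = u.

S(f_1,f_2): lcm = u*w. S = 1/3*u + 3/8*v*w**2 - 1/8*v*w - v - w**2 - w + 7/3.
  reduce S modulo (f_1, f_2):
  remainder 3/8*v*w**2 - 25/24*v - w**2 - 4/3*w + 7/3 ≠ 0; add g_3 = 3/8*v*w**2 - 25/24*v - w**2 - 4/3*w + 7/3 to the basis.

The other S-polynomials (S(f_1,g_3), S(f_2,g_3)) all reduce to 0 modulo the current basis, so we have a Gröbner basis.
Inter-reduce: drop elements whose leading term is divisible by another's, tail-reduce, and make monic.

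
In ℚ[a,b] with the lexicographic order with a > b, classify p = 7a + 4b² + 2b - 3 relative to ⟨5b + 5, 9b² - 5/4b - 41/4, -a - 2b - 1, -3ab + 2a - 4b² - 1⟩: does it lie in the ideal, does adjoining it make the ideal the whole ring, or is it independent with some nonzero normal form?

First compute the reduced Gröbner basis of I by Buchberger's algorithm.
f_1 = 5b + 5, LT = b.
f_2 = 9b² - 5/4b - 41/4, LT = b².
f_3 = -a - 2b - 1, LT = a.
f_4 = -3ab + 2a - 4b² - 1, LT = ab.

The S-polynomials (S(f_1,f_2), S(f_1,f_3), S(f_1,f_4), S(f_2,f_3), S(f_2,f_4), S(f_3,f_4)) all reduce to 0 modulo the current basis, so we have a Gröbner basis.
Inter-reduce: drop elements whose leading term is divisible by another's, tail-reduce, and make monic.
Reduced Gröbner basis: {a - 1, b + 1}.
Label its elements g_1 = a - 1, g_2 = b + 1.

Reduce p = 7a + 4b² + 2b - 3 modulo G:
  leading term a: subtract (7)·g_1 from 7a + 4b² + 2b - 3 → 4b² + 2b + 4
  leading term b²: subtract (4b)·g_2 from 4b² + 2b + 4 → -2b + 4
  leading term b: subtract (-2)·g_2 from -2b + 4 → 6
  leading term 1: no divisor's leading term divides it; move 6 to the remainder.
  normal form = 6.
The normal form is nonzero, so p ∉ I. Since p minus its normal form lies in I, I + (p) = I + (r) where r = 6; decide whether this ideal is the whole ring.
Here r = 6 is a nonzero constant, hence a unit: 1 ∈ I + (p), the Gröbner basis of I + (p) is {1}, and the enlarged system has no common solution — adjoining p is inconsistent.

Adjoining 7a + 4b² + 2b - 3 makes the ideal the whole ring: the system is inconsistent.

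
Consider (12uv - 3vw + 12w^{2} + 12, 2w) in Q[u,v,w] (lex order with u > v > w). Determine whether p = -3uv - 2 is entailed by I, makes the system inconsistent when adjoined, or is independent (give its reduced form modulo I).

Adjoining -3uv - 2 makes the ideal the whole ring: the system is inconsistent.

First compute the reduced Gröbner basis of I by Buchberger's algorithm.
f_1 = 12uv - 3vw + 12w^{2} + 12, LT = uv.
f_2 = 2w, LT = w.

The S-polynomials (S(f_1,f_2)) all reduce to 0 modulo the current basis, so we have a Gröbner basis.
Inter-reduce: drop elements whose leading term is divisible by another's, tail-reduce, and make monic.
Reduced Gröbner basis: {uv + 1, w}.
Label its elements g_1 = uv + 1, g_2 = w.

Reduce p = -3uv - 2 modulo G:
  leading term uv: subtract (-3)·g_1 from -3uv - 2 → 1
  leading term 1: no divisor's leading term divides it; move 1 to the remainder.
  normal form = 1.
The normal form is nonzero, so p ∉ I. Since p minus its normal form lies in I, I + (p) = I + (r) where r = 1; decide whether this ideal is the whole ring.
Here r = 1 is a nonzero constant, hence a unit: 1 ∈ I + (p), the Gröbner basis of I + (p) is {1}, and the enlarged system has no common solution — adjoining p is inconsistent.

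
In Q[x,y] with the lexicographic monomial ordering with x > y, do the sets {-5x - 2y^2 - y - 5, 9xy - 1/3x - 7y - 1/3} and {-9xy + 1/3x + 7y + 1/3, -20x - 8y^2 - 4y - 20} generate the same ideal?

Two ideals are equal iff their reduced Gröbner bases coincide (the reduced basis is unique for a fixed ordering).
Buchberger on the first generating set:
f_1 = -5x - 2y^2 - y - 5, LT = x.
f_2 = 9xy - 1/3x - 7y - 1/3, LT = xy.

S(f_1,f_2): lcm = xy. S = 1/27x + 2/5y^3 + 1/5y^2 + 16/9y + 1/27.
  reduce S modulo (f_1, f_2):
  remainder 2/5y^3 + 5/27y^2 + 239/135y ≠ 0; add g_3 = 2/5y^3 + 5/27y^2 + 239/135y to the basis.

The other S-polynomials (S(f_1,g_3), S(f_2,g_3)) all reduce to 0 modulo the current basis, so we have a Gröbner basis.
Inter-reduce: drop elements whose leading term is divisible by another's, tail-reduce, and make monic.
Reduced Gröbner basis: {x + 2/5y^2 + 1/5y + 1, y^3 + 25/54y^2 + 239/54y}.

Buchberger on the second generating set:
h_1 = -9xy + 1/3x + 7y + 1/3, LT = xy.
h_2 = -20x - 8y^2 - 4y - 20, LT = x.

S(h_1,h_2): lcm = xy. S = -1/27x - 2/5y^3 - 1/5y^2 - 16/9y - 1/27.
  reduce S modulo (h_1, h_2):
  remainder -2/5y^3 - 5/27y^2 - 239/135y ≠ 0; add k_3 = -2/5y^3 - 5/27y^2 - 239/135y to the basis.

The other S-polynomials (S(h_1,k_3), S(h_2,k_3)) all reduce to 0 modulo the current basis, so we have a Gröbner basis.
Inter-reduce: drop elements whose leading term is divisible by another's, tail-reduce, and make monic.
Reduced Gröbner basis: {x + 2/5y^2 + 1/5y + 1, y^3 + 25/54y^2 + 239/54y}.

Same reduced basis, so the two generating sets span the same ideal.

Yes, the ideals are equal.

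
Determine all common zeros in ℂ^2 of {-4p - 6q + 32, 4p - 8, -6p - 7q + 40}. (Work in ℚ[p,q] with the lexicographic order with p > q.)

{(2, 4)}

Compute a lex Gröbner basis by Buchberger's algorithm.
f_1 = -4p - 6q + 32, LT = p.
f_2 = 4p - 8, LT = p.
f_3 = -6p - 7q + 40, LT = p.

S(f_1,f_2): lcm = p. S = 3/2q - 6.
  leading term q: no divisor's leading term divides it; move 3/2q to the remainder.
  leading term 1: no divisor's leading term divides it; move -6 to the remainder.
  remainder 3/2q - 6 ≠ 0; add h_4 = 3/2q - 6 to the basis.

S(f_1,f_3): lcm = p. S = ⅓q - 4/3.
  leading term q: subtract (2/9)·h_4 from ⅓q - 4/3 → 0
  remainder 0.

S(f_2,f_3): lcm = p. S = -7/6q + 14/3.
  leading term q: subtract (-7/9)·h_4 from -7/6q + 14/3 → 0
  remainder 0.

S(f_1,h_4): leading monomials are coprime, so the S-polynomial reduces to 0 (Buchberger's first criterion).
S(f_2,h_4): leading monomials are coprime, so the S-polynomial reduces to 0 (Buchberger's first criterion).
S(f_3,h_4): leading monomials are coprime, so the S-polynomial reduces to 0 (Buchberger's first criterion).
Every S-polynomial of the final basis reduces to 0, so we have a Gröbner basis.
Inter-reduce: drop elements whose leading term is divisible by another's, tail-reduce, and make monic.
Reduced Gröbner basis: {p - 2, q - 4}.

Elimination: the polynomial q - 4 lies in the elimination ideal for q, so q ∈ {4}. For each such q, the remaining basis elements (now univariate) give the rest of the solution.
  q = 4: the earlier basis element becomes p - 2 = 0, giving p = 2 — point (2, 4).
Check: every point annihilates each of the original generators.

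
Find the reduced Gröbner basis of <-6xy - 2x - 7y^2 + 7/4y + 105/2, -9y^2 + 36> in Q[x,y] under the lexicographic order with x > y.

G = {x - 41/40y + 1/20, y^2 - 4}

Buchberger's algorithm terminates because the ascending chain of leading-term ideals stabilizes.

f_1 = -6xy - 2x - 7y^2 + 7/4y + 105/2, LT = xy.
f_2 = -9y^2 + 36, LT = y^2.

S(f_1,f_2): lcm = xy^2. S = 1/3xy + 4x + 7/6y^3 - 7/24y^2 - 35/4y.
  leading term xy: subtract (-1/18)·f_1 from 1/3xy + 4x + 7/6y^3 - 7/24y^2 - 35/4y → 35/9x + 7/6y^3 - 49/72y^2 - 623/72y + 35/12
  leading term x: no divisor's leading term divides it; move 35/9x to the remainder.
  leading term y^3: subtract (-7/54y)·f_2 from 7/6y^3 - 49/72y^2 - 623/72y + 35/12 → -49/72y^2 - 287/72y + 35/12
  leading term y^2: subtract (49/648)·f_2 from -49/72y^2 - 287/72y + 35/12 → -287/72y + 7/36
  leading term y: no divisor's leading term divides it; move -287/72y to the remainder.
  leading term 1: no divisor's leading term divides it; move 7/36 to the remainder.
  remainder 35/9x - 287/72y + 7/36 ≠ 0; add g_3 = 35/9x - 287/72y + 7/36 to the basis.

The other S-polynomials (S(f_1,g_3), S(f_2,g_3)) all reduce to 0 modulo the current basis, so we have a Gröbner basis.
Inter-reduce: drop elements whose leading term is divisible by another's, tail-reduce, and make monic.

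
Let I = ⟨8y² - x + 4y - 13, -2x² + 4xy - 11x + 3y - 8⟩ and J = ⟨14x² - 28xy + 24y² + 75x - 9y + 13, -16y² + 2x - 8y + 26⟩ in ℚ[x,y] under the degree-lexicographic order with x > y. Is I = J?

No, the ideals differ.

Equality of ideals is decidable: compute both reduced Gröbner bases (unique for the ordering) and check whether they agree.
Buchberger on the first generating set:
f_1 = 8y² - x + 4y - 13, LT = y².
f_2 = -2x² + 4xy - 11x + 3y - 8, LT = x².

The S-polynomials (S(f_1,f_2)) all reduce to 0 modulo the current basis, so we have a Gröbner basis.
Inter-reduce: drop elements whose leading term is divisible by another's, tail-reduce, and make monic.
Reduced Gröbner basis: {x² - 2xy + 11/2x - 3/2y + 4, y² - ⅛x + ½y - 13/8}.

Buchberger on the second generating set:
h_1 = 14x² - 28xy + 24y² + 75x - 9y + 13, LT = x².
h_2 = -16y² + 2x - 8y + 26, LT = y².

The S-polynomials (S(h_1,h_2)) all reduce to 0 modulo the current basis, so we have a Gröbner basis.
Inter-reduce: drop elements whose leading term is divisible by another's, tail-reduce, and make monic.
Reduced Gröbner basis: {x² - 2xy + 39/7x - 3/2y + 26/7, y² - ⅛x + ½y - 13/8}.

The bases are distinct; the ideals are different.
The same test decides containment: I ⊆ J iff every generator of I reduces to 0 modulo a Gröbner basis of J.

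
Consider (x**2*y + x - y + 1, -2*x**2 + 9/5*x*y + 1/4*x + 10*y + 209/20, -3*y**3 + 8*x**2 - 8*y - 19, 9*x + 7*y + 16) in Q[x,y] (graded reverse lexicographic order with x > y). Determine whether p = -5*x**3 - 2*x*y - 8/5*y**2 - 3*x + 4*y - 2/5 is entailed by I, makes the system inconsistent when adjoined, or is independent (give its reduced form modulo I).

First compute the reduced Gröbner basis of I by Buchberger's algorithm.
f_1 = x**2*y + x - y + 1, LT = x**2*y.
f_2 = -2*x**2 + 9/5*x*y + 1/4*x + 10*y + 209/20, LT = x**2.
f_3 = -3*y**3 + 8*x**2 - 8*y - 19, LT = y**3.
f_4 = 9*x + 7*y + 16, LT = x.

S(f_1,f_2): lcm = x**2*y. S = 9/10*x*y**2 + 1/8*x*y + 5*y**2 + x + 169/40*y + 1.
  leading term x*y**2: subtract (1/10*y**2)·f_4 from 9/10*x*y**2 + 1/8*x*y + 5*y**2 + x + 169/40*y + 1 → -7/10*y**3 + 1/8*x*y + 17/5*y**2 + x + 169/40*y + 1
  leading term y**3: subtract (7/30)·f_3 from -7/10*y**3 + 1/8*x*y + 17/5*y**2 + x + 169/40*y + 1 → -28/15*x**2 + 1/8*x*y + 17/5*y**2 + x + 731/120*y + 163/30
  leading term x**2: subtract (14/15)·f_2 from -28/15*x**2 + 1/8*x*y + 17/5*y**2 + x + 731/120*y + 163/30 → -311/200*x*y + 17/5*y**2 + 23/30*x - 389/120*y - 108/25
  leading term x*y: subtract (-311/1800*y)·f_4 from -311/200*x*y + 17/5*y**2 + 23/30*x - 389/120*y - 108/25 → 8297/1800*y**2 + 23/30*x - 859/1800*y - 108/25
  leading term y**2: no divisor's leading term divides it; move 8297/1800*y**2 to the remainder.
  leading term x: subtract (23/270)·f_4 from 23/30*x - 859/1800*y - 108/25 → -5797/5400*y - 3836/675
  leading term y: no divisor's leading term divides it; move -5797/5400*y to the remainder.
  leading term 1: no divisor's leading term divides it; move -3836/675 to the remainder.
  remainder 8297/1800*y**2 - 5797/5400*y - 3836/675 ≠ 0; add h_5 = 8297/1800*y**2 - 5797/5400*y - 3836/675 to the basis.

S(f_1,f_3): lcm = x**2*y**3. S = 8/3*x**4 - 8/3*x**2*y + x*y**2 - y**3 - 19/3*x**2 + y**2.
  leading term x**4: subtract (-4/3*x**2)·f_2 from 8/3*x**4 - 8/3*x**2*y + x*y**2 - y**3 - 19/3*x**2 + y**2 → 12/5*x**3*y + 1/3*x**3 + 32/3*x**2*y + x*y**2 - y**3 + 38/5*x**2 + y**2
  leading term x**3*y: subtract (12/5*x)·f_1 from 12/5*x**3*y + 1/3*x**3 + 32/3*x**2*y + x*y**2 - y**3 + 38/5*x**2 + y**2 → 1/3*x**3 + 32/3*x**2*y + x*y**2 - y**3 + 26/5*x**2 + 12/5*x*y + y**2 - 12/5*x
  leading term x**3: subtract (-1/6*x)·f_2 from 1/3*x**3 + 32/3*x**2*y + x*y**2 - y**3 + 26/5*x**2 + 12/5*x*y + y**2 - 12/5*x → 329/30*x**2*y + x*y**2 - y**3 + 629/120*x**2 + 61/15*x*y + y**2 - 79/120*x
  leading term x**2*y: subtract (329/30)·f_1 from 329/30*x**2*y + x*y**2 - y**3 + 629/120*x**2 + 61/15*x*y + y**2 - 79/120*x → x*y**2 - y**3 + 629/120*x**2 + 61/15*x*y + y**2 - 93/8*x + 329/30*y - 329/30
  leading term x*y**2: subtract (1/9*y**2)·f_4 from x*y**2 - y**3 + 629/120*x**2 + 61/15*x*y + y**2 - 93/8*x + 329/30*y - 329/30 → -16/9*y**3 + 629/120*x**2 + 61/15*x*y - 7/9*y**2 - 93/8*x + 329/30*y - 329/30
  leading term y**3: subtract (16/27)·f_3 from -16/9*y**3 + 629/120*x**2 + 61/15*x*y - 7/9*y**2 - 93/8*x + 329/30*y - 329/30 → 541/1080*x**2 + 61/15*x*y - 7/9*y**2 - 93/8*x + 4241/270*y + 79/270
  leading term x**2: subtract (-541/2160)·f_2 from 541/1080*x**2 + 61/15*x*y - 7/9*y**2 - 93/8*x + 4241/270*y + 79/270 → 1807/400*x*y - 7/9*y**2 - 99899/8640*x + 19669/1080*y + 41903/14400
  leading term x*y: subtract (1807/3600*y)·f_4 from 1807/400*x*y - 7/9*y**2 - 99899/8640*x + 19669/1080*y + 41903/14400 → -15449/3600*y**2 - 99899/8640*x + 54977/5400*y + 41903/14400
  leading term y**2: subtract (-15449/16594)·h_5 from -15449/3600*y**2 - 99899/8640*x + 54977/5400*y + 41903/14400 → -99899/8640*x + 54848699/5973840*y - 34135523/14337216
  leading term x: subtract (-99899/77760)·f_4 from -99899/8640*x + 54848699/5973840*y - 34135523/14337216 → 11725693513/645174720*y + 11725693513/645174720
  leading term y: no divisor's leading term divides it; move 11725693513/645174720*y to the remainder.
  leading term 1: no divisor's leading term divides it; move 11725693513/645174720 to the remainder.
  remainder 11725693513/645174720*y + 11725693513/645174720 ≠ 0; add h_6 = 11725693513/645174720*y + 11725693513/645174720 to the basis.

The other S-polynomials (S(f_1,f_4), S(f_2,f_3), S(f_2,f_4), S(f_3,f_4), S(f_1,h_5), S(f_2,h_5), S(f_3,h_5), S(f_4,h_5), S(f_1,h_6), S(f_2,h_6), S(f_3,h_6), S(f_4,h_6), S(h_5,h_6)) all reduce to 0 modulo the current basis, so we have a Gröbner basis.
Inter-reduce: drop elements whose leading term is divisible by another's, tail-reduce, and make monic.
Reduced Gröbner basis: {x + 1, y + 1}.
Label its elements g_1 = x + 1, g_2 = y + 1.

Reduce p = -5*x**3 - 2*x*y - 8/5*y**2 - 3*x + 4*y - 2/5 modulo G:
  leading term x**3: subtract (-5*x**2)·g_1 from -5*x**3 - 2*x*y - 8/5*y**2 - 3*x + 4*y - 2/5 → 5*x**2 - 2*x*y - 8/5*y**2 - 3*x + 4*y - 2/5
  leading term x**2: subtract (5*x)·g_1 from 5*x**2 - 2*x*y - 8/5*y**2 - 3*x + 4*y - 2/5 → -2*x*y - 8/5*y**2 - 8*x + 4*y - 2/5
  leading term x*y: subtract (-2*y)·g_1 from -2*x*y - 8/5*y**2 - 8*x + 4*y - 2/5 → -8/5*y**2 - 8*x + 6*y - 2/5
  leading term y**2: subtract (-8/5*y)·g_2 from -8/5*y**2 - 8*x + 6*y - 2/5 → -8*x + 38/5*y - 2/5
  leading term x: subtract (-8)·g_1 from -8*x + 38/5*y - 2/5 → 38/5*y + 38/5
  leading term y: subtract (38/5)·g_2 from 38/5*y + 38/5 → 0
  normal form = 0.
Since the normal form is 0, p ∈ I.

-5*x**3 - 2*x*y - 8/5*y**2 - 3*x + 4*y - 2/5 lies in I (it reduces to 0).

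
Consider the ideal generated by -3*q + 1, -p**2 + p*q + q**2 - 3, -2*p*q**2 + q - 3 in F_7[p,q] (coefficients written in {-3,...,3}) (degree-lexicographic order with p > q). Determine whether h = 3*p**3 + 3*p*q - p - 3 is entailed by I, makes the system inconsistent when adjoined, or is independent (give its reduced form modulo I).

First compute the reduced Gröbner basis of I by Buchberger's algorithm.
f_1 = -3*q + 1, LT = q.
f_2 = -p**2 + p*q + q**2 - 3, LT = p**2.
f_3 = -2*p*q**2 + q - 3, LT = p*q**2.

S(f_1,f_3): lcm = p*q**2. S = 2*p*q - 3*q + 2.
  leading term p*q: subtract (-3*p)·f_1 from 2*p*q - 3*q + 2 → 3*p - 3*q + 2
  leading term p: no divisor's leading term divides it; move 3*p to the remainder.
  leading term q: subtract (1)·f_1 from -3*q + 2 → 1
  leading term 1: no divisor's leading term divides it; move 1 to the remainder.
  remainder 3*p + 1 ≠ 0; add k_4 = 3*p + 1 to the basis.

The other S-polynomials (S(f_1,f_2), S(f_2,f_3), S(f_1,k_4), S(f_2,k_4), S(f_3,k_4)) all reduce to 0 modulo the current basis, so we have a Gröbner basis.
Inter-reduce: drop elements whose leading term is divisible by another's, tail-reduce, and make monic.
Reduced Gröbner basis: {p - 2, q + 2}.
Label its elements g_1 = p - 2, g_2 = q + 2.

Reduce h = 3*p**3 + 3*p*q - p - 3 modulo G:
  leading term p**3: subtract (3*p**2)·g_1 from 3*p**3 + 3*p*q - p - 3 → -p**2 + 3*p*q - p - 3
  leading term p**2: subtract (-p)·g_1 from -p**2 + 3*p*q - p - 3 → 3*p*q - 3*p - 3
  leading term p*q: subtract (3*q)·g_1 from 3*p*q - 3*p - 3 → -3*p - q - 3
  leading term p: subtract (-3)·g_1 from -3*p - q - 3 → -q - 2
  leading term q: subtract (-1)·g_2 from -q - 2 → 0
  normal form = 0.
Since the normal form is 0, h ∈ I.

3*p**3 + 3*p*q - p - 3 lies in I (it reduces to 0).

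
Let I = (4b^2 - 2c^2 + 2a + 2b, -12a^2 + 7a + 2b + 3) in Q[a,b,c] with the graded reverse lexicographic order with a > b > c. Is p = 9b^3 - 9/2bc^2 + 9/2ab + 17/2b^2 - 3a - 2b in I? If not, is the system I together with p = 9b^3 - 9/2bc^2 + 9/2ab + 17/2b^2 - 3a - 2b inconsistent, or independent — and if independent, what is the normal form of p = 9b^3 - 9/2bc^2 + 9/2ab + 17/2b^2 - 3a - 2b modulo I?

First compute the reduced Gröbner basis of I by Buchberger's algorithm.
f_1 = 4b^2 - 2c^2 + 2a + 2b, LT = b^2.
f_2 = -12a^2 + 7a + 2b + 3, LT = a^2.

The S-polynomials (S(f_1,f_2)) all reduce to 0 modulo the current basis, so we have a Gröbner basis.
Inter-reduce: drop elements whose leading term is divisible by another's, tail-reduce, and make monic.
Reduced Gröbner basis: {a^2 - 7/12a - 1/6b - 1/4, b^2 - 1/2c^2 + 1/2a + 1/2b}.
Label its elements g_1 = a^2 - 7/12a - 1/6b - 1/4, g_2 = b^2 - 1/2c^2 + 1/2a + 1/2b.

Reduce p = 9b^3 - 9/2bc^2 + 9/2ab + 17/2b^2 - 3a - 2b modulo G:
  leading term b^3: subtract (9b)·g_2 from 9b^3 - 9/2bc^2 + 9/2ab + 17/2b^2 - 3a - 2b → 4b^2 - 3a - 2b
  leading term b^2: subtract (4)·g_2 from 4b^2 - 3a - 2b → 2c^2 - 5a - 4b
  leading term c^2: no divisor's leading term divides it; move 2c^2 to the remainder.
  leading term a: no divisor's leading term divides it; move -5a to the remainder.
  leading term b: no divisor's leading term divides it; move -4b to the remainder.
  normal form = 2c^2 - 5a - 4b.
The normal form is nonzero, so p ∉ I. Since p minus its normal form lies in I, I + (p) = I + (r) where r = 2c^2 - 5a - 4b; decide whether this ideal is the whole ring.
Run Buchberger on G together with r (pairs among the g_i already reduce to 0 since G is a Gröbner basis):
g_1 = a^2 - 7/12a - 1/6b - 1/4, LT = a^2.
g_2 = b^2 - 1/2c^2 + 1/2a + 1/2b, LT = b^2.
r = 2c^2 - 5a - 4b, LT = c^2.

The S-polynomials (S(g_1,g_2), S(g_1,r), S(g_2,r)) all reduce to 0 modulo the current basis, so we have a Gröbner basis.
Inter-reduce: drop elements whose leading term is divisible by another's, tail-reduce, and make monic.
Reduced Gröbner basis: {a^2 - 7/12a - 1/6b - 1/4, b^2 - 3/4a - 1/2b, c^2 - 5/2a - 2b}.
The reduced Gröbner basis of I + (p) is {a^2 - 7/12a - 1/6b - 1/4, b^2 - 3/4a - 1/2b, c^2 - 5/2a - 2b} ≠ {1}, a proper ideal, so the enlarged system stays consistent: p is independent of I, with normal form 2c^2 - 5a - 4b.

Ideal membership is decidable via reduction modulo a Gröbner basis.

9b^3 - 9/2bc^2 + 9/2ab + 17/2b^2 - 3a - 2b is independent of I; its normal form modulo I is 2c^2 - 5a - 4b.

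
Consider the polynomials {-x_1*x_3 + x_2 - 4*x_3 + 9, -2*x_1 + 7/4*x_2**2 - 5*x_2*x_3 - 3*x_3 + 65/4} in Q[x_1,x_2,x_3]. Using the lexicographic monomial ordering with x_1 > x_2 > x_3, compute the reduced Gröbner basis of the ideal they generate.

G = {x_1 - 7/8*x_2**2 + 5/2*x_2*x_3 + 3/2*x_3 - 65/8, x_2**2*x_3 - 20/7*x_2*x_3**2 - 8/7*x_2 - 12/7*x_3**2 + 97/7*x_3 - 72/7}

The reduced Gröbner basis is the canonical form of the ideal for this ordering.

f_1 = -x_1*x_3 + x_2 - 4*x_3 + 9, LT = x_1*x_3.
f_2 = -2*x_1 + 7/4*x_2**2 - 5*x_2*x_3 - 3*x_3 + 65/4, LT = x_1.

S(f_1,f_2): lcm = x_1*x_3. S = 7/8*x_2**2*x_3 - 5/2*x_2*x_3**2 - x_2 - 3/2*x_3**2 + 97/8*x_3 - 9.
  leading term x_2**2*x_3: no divisor's leading term divides it; move 7/8*x_2**2*x_3 to the remainder.
  leading term x_2*x_3**2: no divisor's leading term divides it; move -5/2*x_2*x_3**2 to the remainder.
  leading term x_2: no divisor's leading term divides it; move -x_2 to the remainder.
  leading term x_3**2: no divisor's leading term divides it; move -3/2*x_3**2 to the remainder.
  leading term x_3: no divisor's leading term divides it; move 97/8*x_3 to the remainder.
  leading term 1: no divisor's leading term divides it; move -9 to the remainder.
  remainder 7/8*x_2**2*x_3 - 5/2*x_2*x_3**2 - x_2 - 3/2*x_3**2 + 97/8*x_3 - 9 ≠ 0; add g_3 = 7/8*x_2**2*x_3 - 5/2*x_2*x_3**2 - x_2 - 3/2*x_3**2 + 97/8*x_3 - 9 to the basis.

The other S-polynomials (S(f_1,g_3), S(f_2,g_3)) all reduce to 0 modulo the current basis, so we have a Gröbner basis.
Inter-reduce: drop elements whose leading term is divisible by another's, tail-reduce, and make monic.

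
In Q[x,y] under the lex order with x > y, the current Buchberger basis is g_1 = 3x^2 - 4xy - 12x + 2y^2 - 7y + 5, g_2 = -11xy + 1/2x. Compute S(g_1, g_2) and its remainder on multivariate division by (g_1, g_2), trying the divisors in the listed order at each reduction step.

lcm(LM(g_1), LM(g_2)) = x^2y.
S = (lcm/LT(g_1))·g_1 − (lcm/LT(g_2))·g_2 = 1/22x^2 - 4/3xy^2 - 4xy + 2/3y^3 - 7/3y^2 + 5/3y.
Reduce S modulo (g_1, g_2) in that order:
  leading term x^2: subtract (1/66)·g_1 from 1/22x^2 - 4/3xy^2 - 4xy + 2/3y^3 - 7/3y^2 + 5/3y → -4/3xy^2 - 130/33xy + 2/11x + 2/3y^3 - 26/11y^2 + 39/22y - 5/66
  leading term xy^2: subtract (4/33y)·g_2 from -4/3xy^2 - 130/33xy + 2/11x + 2/3y^3 - 26/11y^2 + 39/22y - 5/66 → -4xy + 2/11x + 2/3y^3 - 26/11y^2 + 39/22y - 5/66
  leading term xy: subtract (4/11)·g_2 from -4xy + 2/11x + 2/3y^3 - 26/11y^2 + 39/22y - 5/66 → 2/3y^3 - 26/11y^2 + 39/22y - 5/66
  leading term y^3: no divisor's leading term divides it; move 2/3y^3 to the remainder.
  leading term y^2: no divisor's leading term divides it; move -26/11y^2 to the remainder.
  leading term y: no divisor's leading term divides it; move 39/22y to the remainder.
  leading term 1: no divisor's leading term divides it; move -5/66 to the remainder.
The remainder 2/3y^3 - 26/11y^2 + 39/22y - 5/66 is nonzero, so it would be added as the next basis element.

S(g_1, g_2) = 1/22x^2 - 4/3xy^2 - 4xy + 2/3y^3 - 7/3y^2 + 5/3y; remainder on division = 2/3y^3 - 26/11y^2 + 39/22y - 5/66.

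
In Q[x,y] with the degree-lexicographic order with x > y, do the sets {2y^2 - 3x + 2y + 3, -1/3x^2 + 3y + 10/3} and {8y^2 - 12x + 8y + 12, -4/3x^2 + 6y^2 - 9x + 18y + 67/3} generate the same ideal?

Two ideals are equal iff their reduced Gröbner bases coincide (the reduced basis is unique for a fixed ordering).
Buchberger on the first generating set:
f_1 = 2y^2 - 3x + 2y + 3, LT = y^2.
f_2 = -1/3x^2 + 3y + 10/3, LT = x^2.

The S-polynomials (S(f_1,f_2)) all reduce to 0 modulo the current basis, so we have a Gröbner basis.
Inter-reduce: drop elements whose leading term is divisible by another's, tail-reduce, and make monic.
Reduced Gröbner basis: {x^2 - 9y - 10, y^2 - 3/2x + y + 3/2}.

Buchberger on the second generating set:
h_1 = 8y^2 - 12x + 8y + 12, LT = y^2.
h_2 = -4/3x^2 + 6y^2 - 9x + 18y + 67/3, LT = x^2.

The S-polynomials (S(h_1,h_2)) all reduce to 0 modulo the current basis, so we have a Gröbner basis.
Inter-reduce: drop elements whose leading term is divisible by another's, tail-reduce, and make monic.
Reduced Gröbner basis: {x^2 - 9y - 10, y^2 - 3/2x + y + 3/2}.

The two bases agree; hence the ideals are identical.

Yes, the ideals are equal.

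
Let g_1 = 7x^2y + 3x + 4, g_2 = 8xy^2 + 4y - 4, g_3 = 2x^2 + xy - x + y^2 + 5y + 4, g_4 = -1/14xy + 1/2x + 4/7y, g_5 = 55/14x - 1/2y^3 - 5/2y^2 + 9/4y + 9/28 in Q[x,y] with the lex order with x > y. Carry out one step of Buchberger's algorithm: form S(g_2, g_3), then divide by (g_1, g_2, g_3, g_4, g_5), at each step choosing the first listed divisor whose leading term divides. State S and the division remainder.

lcm(LM(g_2), LM(g_3)) = x^2y^2.
S = (lcm/LT(g_2))·g_2 − (lcm/LT(g_3))·g_3 = -1/2xy^3 + 1/2xy^2 + 1/2xy - 1/2x - 1/2y^4 - 5/2y^3 - 2y^2.
Reduce S modulo (g_1, g_2, g_3, g_4, g_5) in that order:
  leading term xy^3: subtract (-1/16y)·g_2 from -1/2xy^3 + 1/2xy^2 + 1/2xy - 1/2x - 1/2y^4 - 5/2y^3 - 2y^2 → 1/2xy^2 + 1/2xy - 1/2x - 1/2y^4 - 5/2y^3 - 7/4y^2 - 1/4y
  leading term xy^2: subtract (1/16)·g_2 from 1/2xy^2 + 1/2xy - 1/2x - 1/2y^4 - 5/2y^3 - 7/4y^2 - 1/4y → 1/2xy - 1/2x - 1/2y^4 - 5/2y^3 - 7/4y^2 - 1/2y + 1/4
  leading term xy: subtract (-7)·g_4 from 1/2xy - 1/2x - 1/2y^4 - 5/2y^3 - 7/4y^2 - 1/2y + 1/4 → 3x - 1/2y^4 - 5/2y^3 - 7/4y^2 + 7/2y + 1/4
  leading term x: subtract (42/55)·g_5 from 3x - 1/2y^4 - 5/2y^3 - 7/4y^2 + 7/2y + 1/4 → -1/2y^4 - 233/110y^3 + 7/44y^2 + 98/55y + 1/220
  leading term y^4: no divisor's leading term divides it; move -1/2y^4 to the remainder.
  leading term y^3: no divisor's leading term divides it; move -233/110y^3 to the remainder.
  leading term y^2: no divisor's leading term divides it; move 7/44y^2 to the remainder.
  leading term y: no divisor's leading term divides it; move 98/55y to the remainder.
  leading term 1: no divisor's leading term divides it; move 1/220 to the remainder.
The remainder -1/2y^4 - 233/110y^3 + 7/44y^2 + 98/55y + 1/220 is nonzero, so it would be added as the next basis element.

S(g_2, g_3) = -1/2xy^3 + 1/2xy^2 + 1/2xy - 1/2x - 1/2y^4 - 5/2y^3 - 2y^2; remainder on division = -1/2y^4 - 233/110y^3 + 7/44y^2 + 98/55y + 1/220.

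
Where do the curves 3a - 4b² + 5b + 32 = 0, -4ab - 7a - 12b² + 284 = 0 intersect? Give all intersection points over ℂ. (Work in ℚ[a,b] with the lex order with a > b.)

{(4, 4), (35/12 + 4*sqrt(347)*I/3, -27/8 - sqrt(347)*I/8), (35/12 - 4*sqrt(347)*I/3, -27/8 + sqrt(347)*I/8)}

Compute a lex Gröbner basis by Buchberger's algorithm.
f_1 = 3a - 4b² + 5b + 32, LT = a.
f_2 = -4ab - 7a - 12b² + 284, LT = ab.

S(f_1,f_2): lcm = ab. S = -7/4a - 4/3b³ - 4/3b² + 32/3b + 71.
  leading term a: subtract (-7/12)·f_1 from -7/4a - 4/3b³ - 4/3b² + 32/3b + 71 → -4/3b³ - 11/3b² + 163/12b + 269/3
  leading term b³: no divisor's leading term divides it; move -4/3b³ to the remainder.
  leading term b²: no divisor's leading term divides it; move -11/3b² to the remainder.
  leading term b: no divisor's leading term divides it; move 163/12b to the remainder.
  leading term 1: no divisor's leading term divides it; move 269/3 to the remainder.
  remainder -4/3b³ - 11/3b² + 163/12b + 269/3 ≠ 0; add h_3 = -4/3b³ - 11/3b² + 163/12b + 269/3 to the basis.

S(f_1,h_3): leading monomials are coprime, so the S-polynomial reduces to 0 (Buchberger's first criterion).
S(f_2,h_3): lcm = ab³. S = -ab² + 163/16ab + 269/4a + 3b⁴ - 71b².
  leading term ab²: subtract (-⅓b²)·f_1 from -ab² + 163/16ab + 269/4a + 3b⁴ - 71b² → 163/16ab + 269/4a + 5/3b⁴ + 5/3b³ - 181/3b²
  leading term ab: subtract (163/48b)·f_1 from 163/16ab + 269/4a + 5/3b⁴ + 5/3b³ - 181/3b² → 269/4a + 5/3b⁴ + 61/4b³ - 1237/16b² - 326/3b
  leading term a: subtract (269/12)·f_1 from 269/4a + 5/3b⁴ + 61/4b³ - 1237/16b² - 326/3b → 5/3b⁴ + 61/4b³ + 593/48b² - 883/4b - 2152/3
  leading term b⁴: subtract (-5/4b)·h_3 from 5/3b⁴ + 61/4b³ + 593/48b² - 883/4b - 2152/3 → 32/3b³ + 88/3b² - 326/3b - 2152/3
  leading term b³: subtract (-8)·h_3 from 32/3b³ + 88/3b² - 326/3b - 2152/3 → 0
  remainder 0.

Every S-polynomial of the final basis reduces to 0, so we have a Gröbner basis.
Inter-reduce: drop elements whose leading term is divisible by another's, tail-reduce, and make monic.
Reduced Gröbner basis: {a - 4/3b² + 5/3b + 32/3, b³ + 11/4b² - 163/16b - 269/4}.

The lex basis is triangular: the last element involves only b. Solving b³ + 11/4b² - 163/16b - 269/4 = 0 gives b ∈ {4, -27/8 - sqrt(347)*I/8, -27/8 + sqrt(347)*I/8}; substituting each value into the earlier elements determines the remaining variables.
  b = 4: the earlier basis element becomes a - 4 = 0, giving a = 4 — point (4, 4).
  b = -27/8 - sqrt(347)*I/8: the earlier basis element becomes a - 35/12 - 4*sqrt(347)*I/3 = 0, giving a = 35/12 + 4*sqrt(347)*I/3 — point (35/12 + 4*sqrt(347)*I/3, -27/8 - sqrt(347)*I/8).
  b = -27/8 + sqrt(347)*I/8: the earlier basis element becomes a - 35/12 + 4*sqrt(347)*I/3 = 0, giving a = 35/12 - 4*sqrt(347)*I/3 — point (35/12 - 4*sqrt(347)*I/3, -27/8 + sqrt(347)*I/8).
Substituting each solution back into the original system confirms all equations vanish.
This is the nonlinear analogue of row-reducing a linear system.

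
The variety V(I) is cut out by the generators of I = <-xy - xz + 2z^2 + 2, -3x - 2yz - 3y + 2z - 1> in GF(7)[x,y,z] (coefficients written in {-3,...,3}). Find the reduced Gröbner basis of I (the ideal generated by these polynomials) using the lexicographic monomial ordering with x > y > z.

The reduced Gröbner basis is the canonical form of the ideal for this ordering.

f_1 = -xy - xz + 2z^2 + 2, LT = xy.
f_2 = -3x - 2yz - 3y + 2z - 1, LT = x.

S(f_1,f_2): lcm = xy. S = xz - 3y^2z - y^2 + 3yz + 2y - 2z^2 - 2.
  reduce S modulo (f_1, f_2):
  remainder -3y^2z - y^2 - 3yz^2 + 2yz + 2y + z^2 + 2z - 2 ≠ 0; add g_3 = -3y^2z - y^2 - 3yz^2 + 2yz + 2y + z^2 + 2z - 2 to the basis.

The other S-polynomials (S(f_1,g_3), S(f_2,g_3)) all reduce to 0 modulo the current basis, so we have a Gröbner basis.
Inter-reduce: drop elements whose leading term is divisible by another's, tail-reduce, and make monic.

G = {x + 3yz + y - 3z - 2, y^2z - 2y^2 + yz^2 - 3yz - 3y + 2z^2 - 3z + 3}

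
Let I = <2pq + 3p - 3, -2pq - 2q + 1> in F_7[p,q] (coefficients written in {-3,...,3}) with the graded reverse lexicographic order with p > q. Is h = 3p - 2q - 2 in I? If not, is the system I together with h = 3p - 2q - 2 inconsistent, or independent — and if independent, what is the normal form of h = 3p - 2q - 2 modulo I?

First compute the reduced Gröbner basis of I by Buchberger's algorithm.
f_1 = 2pq + 3p - 3, LT = pq.
f_2 = -2pq - 2q + 1, LT = pq.

S(f_1,f_2): lcm = pq. S = -2p - q - 1.
  leading term p: no divisor's leading term divides it; move -2p to the remainder.
  leading term q: no divisor's leading term divides it; move -q to the remainder.
  leading term 1: no divisor's leading term divides it; move -1 to the remainder.
  remainder -2p - q - 1 ≠ 0; add k_3 = -2p - q - 1 to the basis.

S(f_1,k_3): lcm = pq. S = 3q^2 - 2p + 3q + 2.
  leading term q^2: no divisor's leading term divides it; move 3q^2 to the remainder.
  leading term p: subtract (1)·k_3 from -2p + 3q + 2 → -3q + 3
  leading term q: no divisor's leading term divides it; move -3q to the remainder.
  leading term 1: no divisor's leading term divides it; move 3 to the remainder.
  remainder 3q^2 - 3q + 3 ≠ 0; add k_4 = 3q^2 - 3q + 3 to the basis.

The other S-polynomials (S(f_2,k_3), S(f_1,k_4), S(f_2,k_4), S(k_3,k_4)) all reduce to 0 modulo the current basis, so we have a Gröbner basis.
Inter-reduce: drop elements whose leading term is divisible by another's, tail-reduce, and make monic.
Reduced Gröbner basis: {q^2 - q + 1, p - 3q - 3}.
Label its elements g_1 = q^2 - q + 1, g_2 = p - 3q - 3.

Reduce h = 3p - 2q - 2 modulo G:
  leading term p: subtract (3)·g_2 from 3p - 2q - 2 → 0
  normal form = 0.
Since the normal form is 0, h ∈ I.

3p - 2q - 2 lies in I (it reduces to 0).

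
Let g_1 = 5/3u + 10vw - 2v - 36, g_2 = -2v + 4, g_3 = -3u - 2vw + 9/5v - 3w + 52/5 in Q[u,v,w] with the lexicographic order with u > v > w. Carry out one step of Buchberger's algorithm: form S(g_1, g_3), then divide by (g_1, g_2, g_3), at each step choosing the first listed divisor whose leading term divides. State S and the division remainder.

lcm(LM(g_1), LM(g_3)) = u.
S = (lcm/LT(g_1))·g_1 − (lcm/LT(g_3))·g_3 = 16/3vw - 3/5v - w - 272/15.
Reduce S modulo (g_1, g_2, g_3) in that order:
  leading term vw: subtract (-8/3w)·g_2 from 16/3vw - 3/5v - w - 272/15 → -3/5v + 29/3w - 272/15
  leading term v: subtract (3/10)·g_2 from -3/5v + 29/3w - 272/15 → 29/3w - 58/3
  leading term w: no divisor's leading term divides it; move 29/3w to the remainder.
  leading term 1: no divisor's leading term divides it; move -58/3 to the remainder.
The remainder 29/3w - 58/3 is nonzero, so it would be added as the next basis element.

S(g_1, g_3) = 16/3vw - 3/5v - w - 272/15; remainder on division = 29/3w - 58/3.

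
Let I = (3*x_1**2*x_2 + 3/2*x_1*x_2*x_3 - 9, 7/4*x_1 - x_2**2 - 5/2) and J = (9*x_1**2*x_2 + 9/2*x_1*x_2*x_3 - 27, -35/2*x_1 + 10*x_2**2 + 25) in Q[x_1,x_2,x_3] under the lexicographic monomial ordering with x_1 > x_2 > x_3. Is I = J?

Yes, the ideals are equal.

For a fixed monomial order, each ideal has a unique reduced Gröbner basis; comparing bases decides equality.
Buchberger on the first generating set:
f_1 = 3*x_1**2*x_2 + 3/2*x_1*x_2*x_3 - 9, LT = x_1**2*x_2.
f_2 = 7/4*x_1 - x_2**2 - 5/2, LT = x_1.

S(f_1,f_2): lcm = x_1**2*x_2. S = 4/7*x_1*x_2**3 + 1/2*x_1*x_2*x_3 + 10/7*x_1*x_2 - 3.
  reduce S modulo (f_1, f_2):
  remainder 16/49*x_2**5 + 2/7*x_2**3*x_3 + 80/49*x_2**3 + 5/7*x_2*x_3 + 100/49*x_2 - 3 ≠ 0; add g_3 = 16/49*x_2**5 + 2/7*x_2**3*x_3 + 80/49*x_2**3 + 5/7*x_2*x_3 + 100/49*x_2 - 3 to the basis.

The other S-polynomials (S(f_1,g_3), S(f_2,g_3)) all reduce to 0 modulo the current basis, so we have a Gröbner basis.
Inter-reduce: drop elements whose leading term is divisible by another's, tail-reduce, and make monic.
Reduced Gröbner basis: {x_1 - 4/7*x_2**2 - 10/7, x_2**5 + 7/8*x_2**3*x_3 + 5*x_2**3 + 35/16*x_2*x_3 + 25/4*x_2 - 147/16}.

Buchberger on the second generating set:
h_1 = 9*x_1**2*x_2 + 9/2*x_1*x_2*x_3 - 27, LT = x_1**2*x_2.
h_2 = -35/2*x_1 + 10*x_2**2 + 25, LT = x_1.

S(h_1,h_2): lcm = x_1**2*x_2. S = 4/7*x_1*x_2**3 + 1/2*x_1*x_2*x_3 + 10/7*x_1*x_2 - 3.
  reduce S modulo (h_1, h_2):
  remainder 16/49*x_2**5 + 2/7*x_2**3*x_3 + 80/49*x_2**3 + 5/7*x_2*x_3 + 100/49*x_2 - 3 ≠ 0; add k_3 = 16/49*x_2**5 + 2/7*x_2**3*x_3 + 80/49*x_2**3 + 5/7*x_2*x_3 + 100/49*x_2 - 3 to the basis.

The other S-polynomials (S(h_1,k_3), S(h_2,k_3)) all reduce to 0 modulo the current basis, so we have a Gröbner basis.
Inter-reduce: drop elements whose leading term is divisible by another's, tail-reduce, and make monic.
Reduced Gröbner basis: {x_1 - 4/7*x_2**2 - 10/7, x_2**5 + 7/8*x_2**3*x_3 + 5*x_2**3 + 35/16*x_2*x_3 + 25/4*x_2 - 147/16}.

Same reduced basis, so the two generating sets span the same ideal.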